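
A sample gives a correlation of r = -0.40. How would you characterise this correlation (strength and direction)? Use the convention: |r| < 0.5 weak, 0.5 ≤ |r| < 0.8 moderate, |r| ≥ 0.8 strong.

r = -0.40 < 0 so the relationship is negative.
|r| = 0.40, which falls in the weak range.

weak negative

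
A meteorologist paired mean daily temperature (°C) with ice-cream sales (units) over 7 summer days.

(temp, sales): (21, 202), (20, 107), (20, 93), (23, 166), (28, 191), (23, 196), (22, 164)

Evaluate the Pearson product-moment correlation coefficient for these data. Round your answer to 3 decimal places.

0.591

n = 7, Σx = 157, Σy = 1119, Σx² = 3567, Σy² = 190251, Σxy = 25524
nΣxy − ΣxΣy = 178668 − 175683 = 2985
nΣx² − (Σx)² = 24969 − 24649 = 320; nΣy² − (Σy)² = 1331757 − 1252161 = 79596
r = 2985 / √(320 × 79596) = 2985 / 5046.8525 ≈ 0.591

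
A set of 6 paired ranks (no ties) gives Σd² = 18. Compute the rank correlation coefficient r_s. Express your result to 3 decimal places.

0.486

ρ = 1 − 6Σd² / [n(n²−1)] = 1 − 6×18 / (6×35)
  = 1 − 108/210 = 1 − 0.5143 ≈ 0.486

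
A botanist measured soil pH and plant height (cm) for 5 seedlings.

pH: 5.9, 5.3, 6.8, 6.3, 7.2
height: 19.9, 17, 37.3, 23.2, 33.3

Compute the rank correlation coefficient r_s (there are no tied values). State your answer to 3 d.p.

Rank pH: 2, 1, 4, 3, 5
Rank height: 2, 1, 5, 3, 4
d = rank(pH) − rank(height): 0, 0, -1, 0, 1; Σd² = 2
ρ = 1 − 6Σd² / [n(n²−1)] = 1 − 6×2 / (5×24) = 1 − 12/120 ≈ 0.900

0.900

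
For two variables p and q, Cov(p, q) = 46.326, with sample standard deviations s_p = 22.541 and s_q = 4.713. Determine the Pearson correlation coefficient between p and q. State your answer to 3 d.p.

r = Cov(p,q) / (s_p · s_q) = 46.326 / (22.541 × 4.713)
  = 46.326 / 106.2357 ≈ 0.436

0.436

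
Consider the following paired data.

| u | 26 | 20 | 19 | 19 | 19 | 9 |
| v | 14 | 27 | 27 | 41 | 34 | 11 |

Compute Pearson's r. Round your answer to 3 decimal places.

n = 6, Σu = 112, Σv = 154, Σu² = 2240, Σv² = 4612, Σuv = 2941
nΣuv − ΣuΣv = 17646 − 17248 = 398
nΣu² − (Σu)² = 13440 − 12544 = 896; nΣv² − (Σv)² = 27672 − 23716 = 3956
r = 398 / √(896 × 3956) = 398 / 1882.7044 ≈ 0.211

0.211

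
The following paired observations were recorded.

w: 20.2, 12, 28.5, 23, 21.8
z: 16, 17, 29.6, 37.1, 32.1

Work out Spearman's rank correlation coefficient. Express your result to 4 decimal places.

0.6000

Rank w: 2, 1, 5, 4, 3
Rank z: 1, 2, 3, 5, 4
d = rank(w) − rank(z): 1, -1, 2, -1, -1; Σd² = 8
ρ = 1 − 6Σd² / [n(n²−1)] = 1 − 6×8 / (5×24) = 1 − 48/120 ≈ 0.6000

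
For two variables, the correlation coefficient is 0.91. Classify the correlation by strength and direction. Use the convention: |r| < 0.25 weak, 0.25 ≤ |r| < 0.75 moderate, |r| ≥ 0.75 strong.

r = 0.91 > 0 so the relationship is positive.
|r| = 0.91, which falls in the strong range.

strong positive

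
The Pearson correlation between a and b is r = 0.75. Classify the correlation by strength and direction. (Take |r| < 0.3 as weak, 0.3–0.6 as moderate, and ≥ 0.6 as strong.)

r = 0.75 > 0 so the relationship is positive.
|r| = 0.75, which falls in the strong range.

strong positive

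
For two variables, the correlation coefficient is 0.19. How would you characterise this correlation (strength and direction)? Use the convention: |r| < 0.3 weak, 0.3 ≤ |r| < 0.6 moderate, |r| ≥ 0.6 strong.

r = 0.19 > 0 so the relationship is positive.
|r| = 0.19, which falls in the weak range.

weak positive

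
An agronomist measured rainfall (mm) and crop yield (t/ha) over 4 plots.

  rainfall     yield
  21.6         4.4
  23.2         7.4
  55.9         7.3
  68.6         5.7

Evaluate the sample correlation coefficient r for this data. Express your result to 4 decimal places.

0.1595

n = 4, Σx = 169.3, Σy = 24.8, Σx² = 8835.57, Σy² = 159.9, Σxy = 1065.81
nΣxy − ΣxΣy = 4263.24 − 4198.64 = 64.6
nΣx² − (Σx)² = 35342.28 − 28662.49 = 6679.79; nΣy² − (Σy)² = 639.6 − 615.04 = 24.56
r = 64.6 / √(6679.79 × 24.56) = 64.6 / 405.0378 ≈ 0.1595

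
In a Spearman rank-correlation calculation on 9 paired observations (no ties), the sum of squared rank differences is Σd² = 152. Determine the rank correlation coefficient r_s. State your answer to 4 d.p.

-0.2667

ρ = 1 − 6Σd² / [n(n²−1)] = 1 − 6×152 / (9×80)
  = 1 − 912/720 = 1 − 1.26667 ≈ -0.2667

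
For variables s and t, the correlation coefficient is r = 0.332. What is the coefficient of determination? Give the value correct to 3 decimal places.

0.110

r² = (0.332)² = 0.110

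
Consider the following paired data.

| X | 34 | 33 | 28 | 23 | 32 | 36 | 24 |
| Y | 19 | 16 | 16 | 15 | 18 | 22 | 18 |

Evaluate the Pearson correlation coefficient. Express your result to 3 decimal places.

n = 7, ΣX = 210, ΣY = 124, ΣX² = 6454, ΣY² = 2230, ΣXY = 3767
nΣXY − ΣXΣY = 26369 − 26040 = 329
nΣX² − (ΣX)² = 45178 − 44100 = 1078; nΣY² − (ΣY)² = 15610 − 15376 = 234
r = 329 / √(1078 × 234) = 329 / 502.2470 ≈ 0.655

0.655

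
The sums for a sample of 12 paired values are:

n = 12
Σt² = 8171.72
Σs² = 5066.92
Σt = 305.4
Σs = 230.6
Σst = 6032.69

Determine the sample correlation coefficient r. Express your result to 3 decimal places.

0.325

r = (nΣst − ΣsΣt) / √[(nΣs² − (Σs)²)(nΣt² − (Σt)²)]
Numerator: 12×6032.69 − 230.6×305.4 = 1967.04
Denominator: √[(60803.04 − 53176.36)(98060.64 − 93269.16)] = √[7626.68 × 4791.48] = 6045.0876
r = 1967.04 / 6045.0876 ≈ 0.325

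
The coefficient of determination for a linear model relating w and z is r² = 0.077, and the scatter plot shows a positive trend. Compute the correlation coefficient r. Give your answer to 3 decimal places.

0.277

|r| = √0.077 = 0.277
The association is positive, so r = 0.277.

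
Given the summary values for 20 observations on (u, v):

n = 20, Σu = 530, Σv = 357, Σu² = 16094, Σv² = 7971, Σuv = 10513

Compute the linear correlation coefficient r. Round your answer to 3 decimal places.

r = (nΣuv − ΣuΣv) / √[(nΣu² − (Σu)²)(nΣv² − (Σv)²)]
Numerator: 20×10513 − 530×357 = 21050
Denominator: √[(321880 − 280900)(159420 − 127449)] = √[40980 × 31971] = 36196.2924
r = 21050 / 36196.2924 ≈ 0.582

0.582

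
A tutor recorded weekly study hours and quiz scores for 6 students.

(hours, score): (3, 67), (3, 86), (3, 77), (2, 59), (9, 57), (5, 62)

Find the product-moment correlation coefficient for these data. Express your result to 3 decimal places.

-0.475

n = 6, Σx = 25, Σy = 408, Σx² = 137, Σy² = 28388, Σxy = 1631
nΣxy − ΣxΣy = 9786 − 10200 = -414
nΣx² − (Σx)² = 822 − 625 = 197; nΣy² − (Σy)² = 170328 − 166464 = 3864
r = -414 / √(197 × 3864) = -414 / 872.4723 ≈ -0.475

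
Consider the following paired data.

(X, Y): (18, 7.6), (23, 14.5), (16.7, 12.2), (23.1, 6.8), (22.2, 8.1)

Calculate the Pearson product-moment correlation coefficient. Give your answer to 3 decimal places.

-0.064

n = 5, ΣX = 103, ΣY = 49.2, ΣX² = 2158.34, ΣY² = 528.7, ΣXY = 1010.94
nΣXY − ΣXΣY = 5054.7 − 5067.6 = -12.9
nΣX² − (ΣX)² = 10791.7 − 10609 = 182.7; nΣY² − (ΣY)² = 2643.5 − 2420.64 = 222.86
r = -12.9 / √(182.7 × 222.86) = -12.9 / 201.7834 ≈ -0.064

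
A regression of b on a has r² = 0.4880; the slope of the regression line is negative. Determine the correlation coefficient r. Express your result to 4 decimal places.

-0.6986

|r| = √0.4880 = 0.6986
The association is negative, so r = −0.6986.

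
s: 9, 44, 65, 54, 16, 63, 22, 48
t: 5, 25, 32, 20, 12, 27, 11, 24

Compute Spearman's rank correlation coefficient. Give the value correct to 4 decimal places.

Rank s: 1, 4, 8, 6, 2, 7, 3, 5
Rank t: 1, 6, 8, 4, 3, 7, 2, 5
d = rank(s) − rank(t): 0, -2, 0, 2, -1, 0, 1, 0; Σd² = 10
ρ = 1 − 6Σd² / [n(n²−1)] = 1 − 6×10 / (8×63) = 1 − 60/504 ≈ 0.8810

0.8810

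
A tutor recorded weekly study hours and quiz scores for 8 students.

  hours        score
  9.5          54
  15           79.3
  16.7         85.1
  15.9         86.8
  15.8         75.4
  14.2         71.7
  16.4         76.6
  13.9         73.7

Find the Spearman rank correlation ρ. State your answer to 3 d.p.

0.810

Rank hours: 1, 4, 8, 6, 5, 3, 7, 2
Rank score: 1, 6, 7, 8, 4, 2, 5, 3
d = rank(hours) − rank(score): 0, -2, 1, -2, 1, 1, 2, -1; Σd² = 16
ρ = 1 − 6Σd² / [n(n²−1)] = 1 − 6×16 / (8×63) = 1 − 96/504 ≈ 0.810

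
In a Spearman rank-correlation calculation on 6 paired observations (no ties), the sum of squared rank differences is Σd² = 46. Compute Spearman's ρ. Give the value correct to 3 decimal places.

-0.314

ρ = 1 − 6Σd² / [n(n²−1)] = 1 − 6×46 / (6×35)
  = 1 − 276/210 = 1 − 1.3143 ≈ -0.314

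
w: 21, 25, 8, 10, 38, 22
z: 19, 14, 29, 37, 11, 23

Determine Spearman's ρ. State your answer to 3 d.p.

Rank w: 3, 5, 1, 2, 6, 4
Rank z: 3, 2, 5, 6, 1, 4
d = rank(w) − rank(z): 0, 3, -4, -4, 5, 0; Σd² = 66
ρ = 1 − 6Σd² / [n(n²−1)] = 1 − 6×66 / (6×35) = 1 − 396/210 ≈ -0.886

-0.886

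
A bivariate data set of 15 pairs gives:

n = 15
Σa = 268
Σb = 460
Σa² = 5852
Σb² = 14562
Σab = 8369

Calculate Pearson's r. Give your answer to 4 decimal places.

r = (nΣab − ΣaΣb) / √[(nΣa² − (Σa)²)(nΣb² − (Σb)²)]
Numerator: 15×8369 − 268×460 = 2255
Denominator: √[(87780 − 71824)(218430 − 211600)] = √[15956 × 6830] = 10439.3237
r = 2255 / 10439.3237 ≈ 0.2160

0.2160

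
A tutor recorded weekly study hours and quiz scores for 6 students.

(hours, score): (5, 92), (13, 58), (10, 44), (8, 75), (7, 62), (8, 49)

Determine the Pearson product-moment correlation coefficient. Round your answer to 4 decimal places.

-0.6187

n = 6, Σx = 51, Σy = 380, Σx² = 471, Σy² = 25634, Σxy = 3080
nΣxy − ΣxΣy = 18480 − 19380 = -900
nΣx² − (Σx)² = 2826 − 2601 = 225; nΣy² − (Σy)² = 153804 − 144400 = 9404
r = -900 / √(225 × 9404) = -900 / 1454.6134 ≈ -0.6187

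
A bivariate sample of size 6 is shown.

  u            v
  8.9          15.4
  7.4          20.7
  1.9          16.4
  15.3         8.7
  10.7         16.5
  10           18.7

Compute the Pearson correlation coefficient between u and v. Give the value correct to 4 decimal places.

n = 6, Σu = 54.2, Σv = 96.4, Σu² = 586.16, Σv² = 1632.24, Σuv = 818.06
nΣuv − ΣuΣv = 4908.36 − 5224.88 = -316.52
nΣu² − (Σu)² = 3516.96 − 2937.64 = 579.32; nΣv² − (Σv)² = 9793.44 − 9292.96 = 500.48
r = -316.52 / √(579.32 × 500.48) = -316.52 / 538.4590 ≈ -0.5878

-0.5878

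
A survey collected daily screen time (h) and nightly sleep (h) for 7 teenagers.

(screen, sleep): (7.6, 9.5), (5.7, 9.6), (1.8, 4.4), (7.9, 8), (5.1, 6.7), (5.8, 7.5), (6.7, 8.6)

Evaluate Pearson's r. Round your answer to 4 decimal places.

n = 7, Σx = 40.6, Σy = 54.3, Σx² = 260.44, Σy² = 440.87, Σxy = 333.33
nΣxy − ΣxΣy = 2333.31 − 2204.58 = 128.73
nΣx² − (Σx)² = 1823.08 − 1648.36 = 174.72; nΣy² − (Σy)² = 3086.09 − 2948.49 = 137.6
r = 128.73 / √(174.72 × 137.6) = 128.73 / 155.0531 ≈ 0.8302

0.8302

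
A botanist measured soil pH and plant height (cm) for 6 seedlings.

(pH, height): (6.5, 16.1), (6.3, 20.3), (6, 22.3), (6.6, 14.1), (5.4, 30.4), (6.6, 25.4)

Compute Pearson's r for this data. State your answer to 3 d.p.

-0.741

n = 6, Σx = 37.4, Σy = 128.6, Σx² = 234.22, Σy² = 2936.72, Σxy = 791.2
nΣxy − ΣxΣy = 4747.2 − 4809.64 = -62.44
nΣx² − (Σx)² = 1405.32 − 1398.76 = 6.56; nΣy² − (Σy)² = 17620.32 − 16537.96 = 1082.36
r = -62.44 / √(6.56 × 1082.36) = -62.44 / 84.2632 ≈ -0.741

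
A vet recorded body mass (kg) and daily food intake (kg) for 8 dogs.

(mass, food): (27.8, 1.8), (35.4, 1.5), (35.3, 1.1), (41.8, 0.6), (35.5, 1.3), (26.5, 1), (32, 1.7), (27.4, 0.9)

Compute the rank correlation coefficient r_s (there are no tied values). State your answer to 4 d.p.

-0.0952

Rank mass: 3, 6, 5, 8, 7, 1, 4, 2
Rank food: 8, 6, 4, 1, 5, 3, 7, 2
d = rank(mass) − rank(food): -5, 0, 1, 7, 2, -2, -3, 0; Σd² = 92
ρ = 1 − 6Σd² / [n(n²−1)] = 1 − 6×92 / (8×63) = 1 − 552/504 ≈ -0.0952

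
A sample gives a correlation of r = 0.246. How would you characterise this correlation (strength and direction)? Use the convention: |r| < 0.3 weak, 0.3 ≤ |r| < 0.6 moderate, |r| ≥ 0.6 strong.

weak positive

r = 0.246 > 0 so the relationship is positive.
|r| = 0.246, which falls in the weak range.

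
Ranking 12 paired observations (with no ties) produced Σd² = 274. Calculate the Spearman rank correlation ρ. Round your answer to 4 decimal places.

ρ = 1 − 6Σd² / [n(n²−1)] = 1 − 6×274 / (12×143)
  = 1 − 1644/1716 = 1 − 0.95804 ≈ 0.0420

0.0420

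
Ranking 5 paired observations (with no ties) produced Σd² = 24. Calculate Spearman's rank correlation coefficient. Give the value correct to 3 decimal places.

-0.200

ρ = 1 − 6Σd² / [n(n²−1)] = 1 − 6×24 / (5×24)
  = 1 − 144/120 = 1 − 1.2000 ≈ -0.200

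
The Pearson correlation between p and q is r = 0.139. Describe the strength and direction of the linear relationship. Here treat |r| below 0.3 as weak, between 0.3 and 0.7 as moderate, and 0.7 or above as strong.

r = 0.139 > 0 so the relationship is positive.
|r| = 0.139, which falls in the weak range.

weak positive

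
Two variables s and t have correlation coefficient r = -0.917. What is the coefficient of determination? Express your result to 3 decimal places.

r² = (-0.917)² = 0.841

0.841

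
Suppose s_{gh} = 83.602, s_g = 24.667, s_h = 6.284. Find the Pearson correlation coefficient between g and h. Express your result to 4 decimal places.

0.5393

r = Cov(g,h) / (s_g · s_h) = 83.602 / (24.667 × 6.284)
  = 83.602 / 155.0074 ≈ 0.5393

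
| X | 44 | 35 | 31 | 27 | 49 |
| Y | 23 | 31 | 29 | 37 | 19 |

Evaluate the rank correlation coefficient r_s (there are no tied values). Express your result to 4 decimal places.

-0.9000

Rank X: 4, 3, 2, 1, 5
Rank Y: 2, 4, 3, 5, 1
d = rank(X) − rank(Y): 2, -1, -1, -4, 4; Σd² = 38
ρ = 1 − 6Σd² / [n(n²−1)] = 1 − 6×38 / (5×24) = 1 − 228/120 ≈ -0.9000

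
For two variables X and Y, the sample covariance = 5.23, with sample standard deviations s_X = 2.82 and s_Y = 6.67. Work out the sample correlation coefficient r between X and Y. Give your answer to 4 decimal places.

0.2781

r = Cov(X,Y) / (s_X · s_Y) = 5.23 / (2.82 × 6.67)
  = 5.23 / 18.8094 ≈ 0.2781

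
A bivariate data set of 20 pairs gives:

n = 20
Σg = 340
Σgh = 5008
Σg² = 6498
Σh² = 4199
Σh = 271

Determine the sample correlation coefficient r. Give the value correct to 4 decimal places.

0.6519

r = (nΣgh − ΣgΣh) / √[(nΣg² − (Σg)²)(nΣh² − (Σh)²)]
Numerator: 20×5008 − 340×271 = 8020
Denominator: √[(129960 − 115600)(83980 − 73441)] = √[14360 × 10539] = 12302.0340
r = 8020 / 12302.0340 ≈ 0.6519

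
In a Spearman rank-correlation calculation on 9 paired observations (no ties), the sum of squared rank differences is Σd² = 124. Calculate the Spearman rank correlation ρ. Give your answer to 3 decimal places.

-0.033

ρ = 1 − 6Σd² / [n(n²−1)] = 1 − 6×124 / (9×80)
  = 1 − 744/720 = 1 − 1.0333 ≈ -0.033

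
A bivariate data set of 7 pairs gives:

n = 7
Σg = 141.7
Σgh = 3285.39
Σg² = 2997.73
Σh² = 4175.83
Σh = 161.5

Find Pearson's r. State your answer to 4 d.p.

r = (nΣgh − ΣgΣh) / √[(nΣg² − (Σg)²)(nΣh² − (Σh)²)]
Numerator: 7×3285.39 − 141.7×161.5 = 113.18
Denominator: √[(20984.11 − 20078.89)(29230.81 − 26082.25)] = √[905.22 × 3148.56] = 1688.2356
r = 113.18 / 1688.2356 ≈ 0.0670

0.0670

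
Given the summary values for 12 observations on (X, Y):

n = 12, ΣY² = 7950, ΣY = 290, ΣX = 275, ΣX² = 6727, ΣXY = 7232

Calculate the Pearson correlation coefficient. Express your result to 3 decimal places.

r = (nΣXY − ΣXΣY) / √[(nΣX² − (ΣX)²)(nΣY² − (ΣY)²)]
Numerator: 12×7232 − 275×290 = 7034
Denominator: √[(80724 − 75625)(95400 − 84100)] = √[5099 × 11300] = 7590.6983
r = 7034 / 7590.6983 ≈ 0.927

0.927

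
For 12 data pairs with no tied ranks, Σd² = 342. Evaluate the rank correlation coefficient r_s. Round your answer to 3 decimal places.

-0.196

ρ = 1 − 6Σd² / [n(n²−1)] = 1 − 6×342 / (12×143)
  = 1 − 2052/1716 = 1 − 1.1958 ≈ -0.196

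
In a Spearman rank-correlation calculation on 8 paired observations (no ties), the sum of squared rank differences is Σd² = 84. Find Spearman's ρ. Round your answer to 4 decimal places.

0.0000

ρ = 1 − 6Σd² / [n(n²−1)] = 1 − 6×84 / (8×63)
  = 1 − 504/504 = 1 − 1.00000 ≈ 0.0000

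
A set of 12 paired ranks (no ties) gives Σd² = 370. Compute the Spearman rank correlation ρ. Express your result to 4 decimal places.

ρ = 1 − 6Σd² / [n(n²−1)] = 1 − 6×370 / (12×143)
  = 1 − 2220/1716 = 1 − 1.29371 ≈ -0.2937

-0.2937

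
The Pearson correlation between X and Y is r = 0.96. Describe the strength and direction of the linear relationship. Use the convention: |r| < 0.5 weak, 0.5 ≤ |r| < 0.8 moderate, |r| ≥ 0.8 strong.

strong positive

r = 0.96 > 0 so the relationship is positive.
|r| = 0.96, which falls in the strong range.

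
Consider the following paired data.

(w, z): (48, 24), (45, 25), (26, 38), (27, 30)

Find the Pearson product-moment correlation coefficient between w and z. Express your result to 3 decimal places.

-0.877

n = 4, Σw = 146, Σz = 117, Σw² = 5734, Σz² = 3545, Σwz = 4075
nΣwz − ΣwΣz = 16300 − 17082 = -782
nΣw² − (Σw)² = 22936 − 21316 = 1620; nΣz² − (Σz)² = 14180 − 13689 = 491
r = -782 / √(1620 × 491) = -782 / 891.8632 ≈ -0.877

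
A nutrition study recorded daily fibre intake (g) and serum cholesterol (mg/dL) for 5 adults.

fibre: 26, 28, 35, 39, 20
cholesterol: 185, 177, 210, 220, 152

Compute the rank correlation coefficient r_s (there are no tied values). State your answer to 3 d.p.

0.900

Rank fibre: 2, 3, 4, 5, 1
Rank cholesterol: 3, 2, 4, 5, 1
d = rank(fibre) − rank(cholesterol): -1, 1, 0, 0, 0; Σd² = 2
ρ = 1 − 6Σd² / [n(n²−1)] = 1 − 6×2 / (5×24) = 1 − 12/120 ≈ 0.900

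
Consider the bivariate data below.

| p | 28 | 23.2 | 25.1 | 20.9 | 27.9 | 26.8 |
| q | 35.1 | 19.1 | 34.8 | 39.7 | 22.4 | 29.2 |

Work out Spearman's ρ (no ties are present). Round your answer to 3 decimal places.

-0.086

Rank p: 6, 2, 3, 1, 5, 4
Rank q: 5, 1, 4, 6, 2, 3
d = rank(p) − rank(q): 1, 1, -1, -5, 3, 1; Σd² = 38
ρ = 1 − 6Σd² / [n(n²−1)] = 1 − 6×38 / (6×35) = 1 − 228/210 ≈ -0.086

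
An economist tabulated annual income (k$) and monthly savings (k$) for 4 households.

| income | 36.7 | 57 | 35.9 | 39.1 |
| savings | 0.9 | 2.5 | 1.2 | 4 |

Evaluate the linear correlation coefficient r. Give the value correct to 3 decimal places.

0.290

n = 4, Σx = 168.7, Σy = 8.6, Σx² = 7413.51, Σy² = 24.5, Σxy = 375.01
nΣxy − ΣxΣy = 1500.04 − 1450.82 = 49.22
nΣx² − (Σx)² = 29654.04 − 28459.69 = 1194.35; nΣy² − (Σy)² = 98 − 73.96 = 24.04
r = 49.22 / √(1194.35 × 24.04) = 49.22 / 169.4467 ≈ 0.290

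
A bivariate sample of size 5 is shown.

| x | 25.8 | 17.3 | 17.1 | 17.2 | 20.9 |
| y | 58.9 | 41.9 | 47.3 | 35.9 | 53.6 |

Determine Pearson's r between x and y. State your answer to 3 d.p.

0.866

n = 5, Σx = 98.3, Σy = 237.6, Σx² = 1989.99, Σy² = 11623.88, Σxy = 4791.04
nΣxy − ΣxΣy = 23955.2 − 23356.08 = 599.12
nΣx² − (Σx)² = 9949.95 − 9662.89 = 287.06; nΣy² − (Σy)² = 58119.4 − 56453.76 = 1665.64
r = 599.12 / √(287.06 × 1665.64) = 599.12 / 691.4757 ≈ 0.866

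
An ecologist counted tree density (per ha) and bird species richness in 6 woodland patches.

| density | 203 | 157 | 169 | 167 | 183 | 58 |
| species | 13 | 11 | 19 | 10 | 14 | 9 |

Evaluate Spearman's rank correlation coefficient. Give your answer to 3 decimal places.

0.714

Rank density: 6, 2, 4, 3, 5, 1
Rank species: 4, 3, 6, 2, 5, 1
d = rank(density) − rank(species): 2, -1, -2, 1, 0, 0; Σd² = 10
ρ = 1 − 6Σd² / [n(n²−1)] = 1 − 6×10 / (6×35) = 1 − 60/210 ≈ 0.714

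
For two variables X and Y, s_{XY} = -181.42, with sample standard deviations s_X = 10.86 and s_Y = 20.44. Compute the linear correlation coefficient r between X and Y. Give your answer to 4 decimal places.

r = Cov(X,Y) / (s_X · s_Y) = -181.42 / (10.86 × 20.44)
  = -181.42 / 221.9784 ≈ -0.8173

-0.8173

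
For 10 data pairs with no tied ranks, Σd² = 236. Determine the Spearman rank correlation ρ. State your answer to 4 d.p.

ρ = 1 − 6Σd² / [n(n²−1)] = 1 − 6×236 / (10×99)
  = 1 − 1416/990 = 1 − 1.43030 ≈ -0.4303

-0.4303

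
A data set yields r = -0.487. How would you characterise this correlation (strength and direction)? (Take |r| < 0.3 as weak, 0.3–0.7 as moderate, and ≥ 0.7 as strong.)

moderate negative

r = -0.487 < 0 so the relationship is negative.
|r| = 0.487, which falls in the moderate range.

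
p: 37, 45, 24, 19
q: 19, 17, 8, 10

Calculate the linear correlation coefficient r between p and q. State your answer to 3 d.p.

0.855

n = 4, Σp = 125, Σq = 54, Σp² = 4331, Σq² = 814, Σpq = 1850
nΣpq − ΣpΣq = 7400 − 6750 = 650
nΣp² − (Σp)² = 17324 − 15625 = 1699; nΣq² − (Σq)² = 3256 − 2916 = 340
r = 650 / √(1699 × 340) = 650 / 760.0395 ≈ 0.855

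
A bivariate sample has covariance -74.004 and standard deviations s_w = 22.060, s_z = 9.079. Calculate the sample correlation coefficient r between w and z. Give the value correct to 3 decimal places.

r = Cov(w,z) / (s_w · s_z) = -74.004 / (22.060 × 9.079)
  = -74.004 / 200.2827 ≈ -0.369

-0.369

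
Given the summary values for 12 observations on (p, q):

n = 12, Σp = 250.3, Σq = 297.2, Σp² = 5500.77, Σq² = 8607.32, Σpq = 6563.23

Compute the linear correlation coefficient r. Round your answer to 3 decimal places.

r = (nΣpq − ΣpΣq) / √[(nΣp² − (Σp)²)(nΣq² − (Σq)²)]
Numerator: 12×6563.23 − 250.3×297.2 = 4369.6
Denominator: √[(66009.24 − 62650.09)(103287.84 − 88327.84)] = √[3359.15 × 14960] = 7088.9269
r = 4369.6 / 7088.9269 ≈ 0.616

0.616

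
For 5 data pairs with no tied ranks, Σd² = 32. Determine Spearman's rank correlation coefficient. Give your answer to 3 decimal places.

-0.600

ρ = 1 − 6Σd² / [n(n²−1)] = 1 − 6×32 / (5×24)
  = 1 − 192/120 = 1 − 1.6000 ≈ -0.600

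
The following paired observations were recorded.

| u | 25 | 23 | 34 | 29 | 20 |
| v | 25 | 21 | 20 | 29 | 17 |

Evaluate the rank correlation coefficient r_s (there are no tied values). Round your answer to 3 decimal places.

Rank u: 3, 2, 5, 4, 1
Rank v: 4, 3, 2, 5, 1
d = rank(u) − rank(v): -1, -1, 3, -1, 0; Σd² = 12
ρ = 1 − 6Σd² / [n(n²−1)] = 1 − 6×12 / (5×24) = 1 − 72/120 ≈ 0.400

0.400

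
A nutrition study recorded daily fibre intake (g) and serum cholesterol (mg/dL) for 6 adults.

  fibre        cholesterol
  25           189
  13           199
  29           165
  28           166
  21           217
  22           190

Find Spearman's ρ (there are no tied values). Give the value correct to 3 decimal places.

-0.943

Rank fibre: 4, 1, 6, 5, 2, 3
Rank cholesterol: 3, 5, 1, 2, 6, 4
d = rank(fibre) − rank(cholesterol): 1, -4, 5, 3, -4, -1; Σd² = 68
ρ = 1 − 6Σd² / [n(n²−1)] = 1 − 6×68 / (6×35) = 1 − 408/210 ≈ -0.943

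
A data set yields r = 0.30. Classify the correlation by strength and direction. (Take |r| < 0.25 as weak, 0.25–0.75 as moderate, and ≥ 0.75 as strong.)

moderate positive

r = 0.30 > 0 so the relationship is positive.
|r| = 0.30, which falls in the moderate range.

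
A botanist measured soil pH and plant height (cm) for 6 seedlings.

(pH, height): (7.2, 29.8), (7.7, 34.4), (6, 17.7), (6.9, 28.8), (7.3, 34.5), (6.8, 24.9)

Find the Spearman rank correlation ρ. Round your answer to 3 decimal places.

Rank pH: 4, 6, 1, 3, 5, 2
Rank height: 4, 5, 1, 3, 6, 2
d = rank(pH) − rank(height): 0, 1, 0, 0, -1, 0; Σd² = 2
ρ = 1 − 6Σd² / [n(n²−1)] = 1 − 6×2 / (6×35) = 1 − 12/210 ≈ 0.943

0.943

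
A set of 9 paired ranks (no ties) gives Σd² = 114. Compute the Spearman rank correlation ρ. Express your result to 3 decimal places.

ρ = 1 − 6Σd² / [n(n²−1)] = 1 − 6×114 / (9×80)
  = 1 − 684/720 = 1 − 0.9500 ≈ 0.050

0.050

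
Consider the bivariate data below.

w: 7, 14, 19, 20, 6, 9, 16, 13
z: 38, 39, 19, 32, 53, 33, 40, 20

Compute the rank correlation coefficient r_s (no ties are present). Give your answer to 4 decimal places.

Rank w: 2, 5, 7, 8, 1, 3, 6, 4
Rank z: 5, 6, 1, 3, 8, 4, 7, 2
d = rank(w) − rank(z): -3, -1, 6, 5, -7, -1, -1, 2; Σd² = 126
ρ = 1 − 6Σd² / [n(n²−1)] = 1 − 6×126 / (8×63) = 1 − 756/504 ≈ -0.5000

-0.5000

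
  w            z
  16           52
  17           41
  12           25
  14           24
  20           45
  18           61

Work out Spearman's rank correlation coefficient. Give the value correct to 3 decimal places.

Rank w: 3, 4, 1, 2, 6, 5
Rank z: 5, 3, 2, 1, 4, 6
d = rank(w) − rank(z): -2, 1, -1, 1, 2, -1; Σd² = 12
ρ = 1 − 6Σd² / [n(n²−1)] = 1 − 6×12 / (6×35) = 1 − 72/210 ≈ 0.657

0.657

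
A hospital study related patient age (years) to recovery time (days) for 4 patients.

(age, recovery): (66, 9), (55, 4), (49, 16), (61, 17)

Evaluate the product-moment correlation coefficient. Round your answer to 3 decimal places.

n = 4, Σx = 231, Σy = 46, Σx² = 13503, Σy² = 642, Σxy = 2635
nΣxy − ΣxΣy = 10540 − 10626 = -86
nΣx² − (Σx)² = 54012 − 53361 = 651; nΣy² − (Σy)² = 2568 − 2116 = 452
r = -86 / √(651 × 452) = -86 / 542.4500 ≈ -0.159

-0.159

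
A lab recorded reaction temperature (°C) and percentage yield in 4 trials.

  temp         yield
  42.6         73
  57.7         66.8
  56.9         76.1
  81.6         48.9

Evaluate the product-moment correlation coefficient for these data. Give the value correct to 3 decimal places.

-0.888

n = 4, Σx = 238.8, Σy = 264.8, Σx² = 15040.22, Σy² = 17973.66, Σxy = 15284.49
nΣxy − ΣxΣy = 61137.96 − 63234.24 = -2096.28
nΣx² − (Σx)² = 60160.88 − 57025.44 = 3135.44; nΣy² − (Σy)² = 71894.64 − 70119.04 = 1775.6
r = -2096.28 / √(3135.44 × 1775.6) = -2096.28 / 2359.5100 ≈ -0.888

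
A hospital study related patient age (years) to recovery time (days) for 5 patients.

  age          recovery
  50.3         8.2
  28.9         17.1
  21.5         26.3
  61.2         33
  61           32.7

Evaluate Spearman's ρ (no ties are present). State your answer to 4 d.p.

Rank age: 3, 2, 1, 5, 4
Rank recovery: 1, 2, 3, 5, 4
d = rank(age) − rank(recovery): 2, 0, -2, 0, 0; Σd² = 8
ρ = 1 − 6Σd² / [n(n²−1)] = 1 − 6×8 / (5×24) = 1 − 48/120 ≈ 0.6000

0.6000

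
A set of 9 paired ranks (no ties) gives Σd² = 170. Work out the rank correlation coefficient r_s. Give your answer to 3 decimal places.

-0.417

ρ = 1 − 6Σd² / [n(n²−1)] = 1 − 6×170 / (9×80)
  = 1 − 1020/720 = 1 − 1.4167 ≈ -0.417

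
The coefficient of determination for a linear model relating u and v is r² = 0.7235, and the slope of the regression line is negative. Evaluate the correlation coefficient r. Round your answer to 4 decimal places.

|r| = √0.7235 = 0.8506
The association is negative, so r = −0.8506.

-0.8506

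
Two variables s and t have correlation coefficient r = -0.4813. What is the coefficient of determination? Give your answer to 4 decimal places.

0.2316

r² = (-0.4813)² = 0.2316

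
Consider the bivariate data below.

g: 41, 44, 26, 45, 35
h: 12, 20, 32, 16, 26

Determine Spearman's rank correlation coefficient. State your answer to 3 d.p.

Rank g: 3, 4, 1, 5, 2
Rank h: 1, 3, 5, 2, 4
d = rank(g) − rank(h): 2, 1, -4, 3, -2; Σd² = 34
ρ = 1 − 6Σd² / [n(n²−1)] = 1 − 6×34 / (5×24) = 1 − 204/120 ≈ -0.700

-0.700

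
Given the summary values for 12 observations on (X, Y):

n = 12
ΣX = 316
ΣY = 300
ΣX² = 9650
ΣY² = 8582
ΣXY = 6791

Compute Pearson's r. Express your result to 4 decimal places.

-0.9249

r = (nΣXY − ΣXΣY) / √[(nΣX² − (ΣX)²)(nΣY² − (ΣY)²)]
Numerator: 12×6791 − 316×300 = -13308
Denominator: √[(115800 − 99856)(102984 − 90000)] = √[15944 × 12984] = 14388.0817
r = -13308 / 14388.0817 ≈ -0.9249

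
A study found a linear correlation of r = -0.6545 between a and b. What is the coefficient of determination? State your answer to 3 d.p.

r² = (-0.6545)² = 0.428

0.428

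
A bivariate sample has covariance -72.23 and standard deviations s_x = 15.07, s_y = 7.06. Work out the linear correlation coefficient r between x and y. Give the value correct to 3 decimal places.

r = Cov(x,y) / (s_x · s_y) = -72.23 / (15.07 × 7.06)
  = -72.23 / 106.3942 ≈ -0.679

-0.679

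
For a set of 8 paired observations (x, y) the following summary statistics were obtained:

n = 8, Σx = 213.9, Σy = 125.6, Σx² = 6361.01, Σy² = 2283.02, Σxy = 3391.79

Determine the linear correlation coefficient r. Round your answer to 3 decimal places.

r = (nΣxy − ΣxΣy) / √[(nΣx² − (Σx)²)(nΣy² − (Σy)²)]
Numerator: 8×3391.79 − 213.9×125.6 = 268.48
Denominator: √[(50888.08 − 45753.21)(18264.16 − 15775.36)] = √[5134.87 × 2488.8] = 3574.8657
r = 268.48 / 3574.8657 ≈ 0.075

0.075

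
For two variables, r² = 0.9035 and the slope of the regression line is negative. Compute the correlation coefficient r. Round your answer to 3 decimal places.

|r| = √0.9035 = 0.951
The association is negative, so r = −0.951.

-0.951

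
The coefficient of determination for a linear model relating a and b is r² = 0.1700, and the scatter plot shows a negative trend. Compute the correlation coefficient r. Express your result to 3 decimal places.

-0.412

|r| = √0.1700 = 0.412
The association is negative, so r = −0.412.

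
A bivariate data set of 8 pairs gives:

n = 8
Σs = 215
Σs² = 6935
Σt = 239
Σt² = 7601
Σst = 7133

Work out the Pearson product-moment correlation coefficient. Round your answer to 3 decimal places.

0.972

r = (nΣst − ΣsΣt) / √[(nΣs² − (Σs)²)(nΣt² − (Σt)²)]
Numerator: 8×7133 − 215×239 = 5679
Denominator: √[(55480 − 46225)(60808 − 57121)] = √[9255 × 3687] = 5841.5054
r = 5679 / 5841.5054 ≈ 0.972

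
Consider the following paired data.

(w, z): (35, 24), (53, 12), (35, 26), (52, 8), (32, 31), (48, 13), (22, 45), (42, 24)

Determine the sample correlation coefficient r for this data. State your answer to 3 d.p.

n = 8, Σw = 319, Σz = 183, Σw² = 13539, Σz² = 5191, Σwz = 6416
nΣwz − ΣwΣz = 51328 − 58377 = -7049
nΣw² − (Σw)² = 108312 − 101761 = 6551; nΣz² − (Σz)² = 41528 − 33489 = 8039
r = -7049 / √(6551 × 8039) = -7049 / 7256.9614 ≈ -0.971

-0.971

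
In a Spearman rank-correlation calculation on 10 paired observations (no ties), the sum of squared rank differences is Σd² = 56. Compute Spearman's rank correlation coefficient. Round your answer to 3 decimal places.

0.661

ρ = 1 − 6Σd² / [n(n²−1)] = 1 − 6×56 / (10×99)
  = 1 − 336/990 = 1 − 0.3394 ≈ 0.661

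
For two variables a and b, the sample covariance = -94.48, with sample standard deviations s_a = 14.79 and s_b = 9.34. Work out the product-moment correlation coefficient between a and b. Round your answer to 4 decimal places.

-0.6840

r = Cov(a,b) / (s_a · s_b) = -94.48 / (14.79 × 9.34)
  = -94.48 / 138.1386 ≈ -0.6840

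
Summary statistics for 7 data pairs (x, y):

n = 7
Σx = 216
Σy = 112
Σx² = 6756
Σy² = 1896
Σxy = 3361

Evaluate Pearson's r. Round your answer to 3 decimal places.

-0.977

r = (nΣxy − ΣxΣy) / √[(nΣx² − (Σx)²)(nΣy² − (Σy)²)]
Numerator: 7×3361 − 216×112 = -665
Denominator: √[(47292 − 46656)(13272 − 12544)] = √[636 × 728] = 680.4469
r = -665 / 680.4469 ≈ -0.977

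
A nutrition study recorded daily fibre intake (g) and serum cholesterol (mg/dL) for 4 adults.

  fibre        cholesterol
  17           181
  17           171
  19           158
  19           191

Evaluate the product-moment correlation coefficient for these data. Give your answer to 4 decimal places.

n = 4, Σx = 72, Σy = 701, Σx² = 1300, Σy² = 123447, Σxy = 12615
nΣxy − ΣxΣy = 50460 − 50472 = -12
nΣx² − (Σx)² = 5200 − 5184 = 16; nΣy² − (Σy)² = 493788 − 491401 = 2387
r = -12 / √(16 × 2387) = -12 / 195.4277 ≈ -0.0614

-0.0614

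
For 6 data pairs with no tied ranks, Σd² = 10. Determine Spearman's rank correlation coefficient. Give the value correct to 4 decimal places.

ρ = 1 − 6Σd² / [n(n²−1)] = 1 − 6×10 / (6×35)
  = 1 − 60/210 = 1 − 0.28571 ≈ 0.7143

0.7143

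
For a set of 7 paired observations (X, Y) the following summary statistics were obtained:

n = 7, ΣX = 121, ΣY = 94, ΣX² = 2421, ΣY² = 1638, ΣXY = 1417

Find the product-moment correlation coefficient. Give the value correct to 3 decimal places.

-0.591

r = (nΣXY − ΣXΣY) / √[(nΣX² − (ΣX)²)(nΣY² − (ΣY)²)]
Numerator: 7×1417 − 121×94 = -1455
Denominator: √[(16947 − 14641)(11466 − 8836)] = √[2306 × 2630] = 2462.6774
r = -1455 / 2462.6774 ≈ -0.591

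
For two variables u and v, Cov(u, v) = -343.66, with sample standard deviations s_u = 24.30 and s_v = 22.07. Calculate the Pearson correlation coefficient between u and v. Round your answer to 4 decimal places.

r = Cov(u,v) / (s_u · s_v) = -343.66 / (24.30 × 22.07)
  = -343.66 / 536.3010 ≈ -0.6408

-0.6408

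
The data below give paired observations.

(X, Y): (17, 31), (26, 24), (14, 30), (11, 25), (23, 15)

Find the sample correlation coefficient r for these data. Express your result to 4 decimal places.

-0.5304

n = 5, ΣX = 91, ΣY = 125, ΣX² = 1811, ΣY² = 3287, ΣXY = 2191
nΣXY − ΣXΣY = 10955 − 11375 = -420
nΣX² − (ΣX)² = 9055 − 8281 = 774; nΣY² − (ΣY)² = 16435 − 15625 = 810
r = -420 / √(774 × 810) = -420 / 791.7954 ≈ -0.5304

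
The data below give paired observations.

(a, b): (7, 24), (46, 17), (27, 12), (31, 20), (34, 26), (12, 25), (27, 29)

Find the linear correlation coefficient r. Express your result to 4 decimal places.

n = 7, Σa = 184, Σb = 153, Σa² = 5884, Σb² = 3551, Σab = 3861
nΣab − ΣaΣb = 27027 − 28152 = -1125
nΣa² − (Σa)² = 41188 − 33856 = 7332; nΣb² − (Σb)² = 24857 − 23409 = 1448
r = -1125 / √(7332 × 1448) = -1125 / 3258.3333 ≈ -0.3453

-0.3453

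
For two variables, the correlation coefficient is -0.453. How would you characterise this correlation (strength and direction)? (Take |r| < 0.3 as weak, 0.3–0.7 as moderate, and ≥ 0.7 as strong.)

r = -0.453 < 0 so the relationship is negative.
|r| = 0.453, which falls in the moderate range.

moderate negative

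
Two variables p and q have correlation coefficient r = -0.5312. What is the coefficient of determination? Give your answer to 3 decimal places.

0.282

r² = (-0.5312)² = 0.282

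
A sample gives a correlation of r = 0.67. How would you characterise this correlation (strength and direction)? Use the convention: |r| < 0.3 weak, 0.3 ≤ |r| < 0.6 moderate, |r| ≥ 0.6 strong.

strong positive

r = 0.67 > 0 so the relationship is positive.
|r| = 0.67, which falls in the strong range.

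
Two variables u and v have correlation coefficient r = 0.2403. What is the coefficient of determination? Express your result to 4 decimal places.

r² = (0.2403)² = 0.0577

0.0577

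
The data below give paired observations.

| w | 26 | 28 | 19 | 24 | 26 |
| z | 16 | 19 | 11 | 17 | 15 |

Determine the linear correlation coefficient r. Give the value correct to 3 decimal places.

0.888

n = 5, Σw = 123, Σz = 78, Σw² = 3073, Σz² = 1252, Σwz = 1955
nΣwz − ΣwΣz = 9775 − 9594 = 181
nΣw² − (Σw)² = 15365 − 15129 = 236; nΣz² − (Σz)² = 6260 − 6084 = 176
r = 181 / √(236 × 176) = 181 / 203.8038 ≈ 0.888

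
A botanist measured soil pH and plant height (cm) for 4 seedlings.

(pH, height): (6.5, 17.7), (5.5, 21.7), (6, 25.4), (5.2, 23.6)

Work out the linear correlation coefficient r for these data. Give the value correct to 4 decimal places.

-0.5656

n = 4, Σx = 23.2, Σy = 88.4, Σx² = 135.54, Σy² = 1986.3, Σxy = 509.52
nΣxy − ΣxΣy = 2038.08 − 2050.88 = -12.8
nΣx² − (Σx)² = 542.16 − 538.24 = 3.92; nΣy² − (Σy)² = 7945.2 − 7814.56 = 130.64
r = -12.8 / √(3.92 × 130.64) = -12.8 / 22.6298 ≈ -0.5656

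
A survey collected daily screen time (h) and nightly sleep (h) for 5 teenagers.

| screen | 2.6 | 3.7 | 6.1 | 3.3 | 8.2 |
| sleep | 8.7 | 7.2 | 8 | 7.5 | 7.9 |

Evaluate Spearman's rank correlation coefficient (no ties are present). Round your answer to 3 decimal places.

Rank screen: 1, 3, 4, 2, 5
Rank sleep: 5, 1, 4, 2, 3
d = rank(screen) − rank(sleep): -4, 2, 0, 0, 2; Σd² = 24
ρ = 1 − 6Σd² / [n(n²−1)] = 1 − 6×24 / (5×24) = 1 − 144/120 ≈ -0.200

-0.200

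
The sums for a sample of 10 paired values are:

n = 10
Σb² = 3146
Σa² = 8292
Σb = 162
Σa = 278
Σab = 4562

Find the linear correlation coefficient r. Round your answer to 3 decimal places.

0.108

r = (nΣab − ΣaΣb) / √[(nΣa² − (Σa)²)(nΣb² − (Σb)²)]
Numerator: 10×4562 − 278×162 = 584
Denominator: √[(82920 − 77284)(31460 − 26244)] = √[5636 × 5216] = 5421.9347
r = 584 / 5421.9347 ≈ 0.108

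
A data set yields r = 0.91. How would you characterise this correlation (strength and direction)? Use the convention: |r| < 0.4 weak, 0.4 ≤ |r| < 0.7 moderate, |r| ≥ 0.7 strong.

strong positive

r = 0.91 > 0 so the relationship is positive.
|r| = 0.91, which falls in the strong range.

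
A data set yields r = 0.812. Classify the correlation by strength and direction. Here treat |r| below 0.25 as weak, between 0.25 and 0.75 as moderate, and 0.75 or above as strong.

strong positive

r = 0.812 > 0 so the relationship is positive.
|r| = 0.812, which falls in the strong range.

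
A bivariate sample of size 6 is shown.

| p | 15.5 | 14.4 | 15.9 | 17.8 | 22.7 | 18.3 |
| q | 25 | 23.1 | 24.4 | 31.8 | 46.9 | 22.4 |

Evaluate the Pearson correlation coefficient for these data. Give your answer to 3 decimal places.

n = 6, Σp = 104.6, Σq = 173.6, Σp² = 1867.44, Σq² = 5466.58, Σpq = 3148.69
nΣpq − ΣpΣq = 18892.14 − 18158.56 = 733.58
nΣp² − (Σp)² = 11204.64 − 10941.16 = 263.48; nΣq² − (Σq)² = 32799.48 − 30136.96 = 2662.52
r = 733.58 / √(263.48 × 2662.52) = 733.58 / 837.5684 ≈ 0.876

0.876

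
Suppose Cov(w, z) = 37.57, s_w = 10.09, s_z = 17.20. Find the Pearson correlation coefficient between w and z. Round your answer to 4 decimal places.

0.2165

r = Cov(w,z) / (s_w · s_z) = 37.57 / (10.09 × 17.20)
  = 37.57 / 173.5480 ≈ 0.2165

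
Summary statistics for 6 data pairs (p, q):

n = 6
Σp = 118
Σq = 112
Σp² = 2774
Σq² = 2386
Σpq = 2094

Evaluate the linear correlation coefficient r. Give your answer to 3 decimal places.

-0.297

r = (nΣpq − ΣpΣq) / √[(nΣp² − (Σp)²)(nΣq² − (Σq)²)]
Numerator: 6×2094 − 118×112 = -652
Denominator: √[(16644 − 13924)(14316 − 12544)] = √[2720 × 1772] = 2195.4134
r = -652 / 2195.4134 ≈ -0.297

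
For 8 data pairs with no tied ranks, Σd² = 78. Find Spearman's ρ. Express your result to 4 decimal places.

ρ = 1 − 6Σd² / [n(n²−1)] = 1 − 6×78 / (8×63)
  = 1 − 468/504 = 1 − 0.92857 ≈ 0.0714

0.0714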